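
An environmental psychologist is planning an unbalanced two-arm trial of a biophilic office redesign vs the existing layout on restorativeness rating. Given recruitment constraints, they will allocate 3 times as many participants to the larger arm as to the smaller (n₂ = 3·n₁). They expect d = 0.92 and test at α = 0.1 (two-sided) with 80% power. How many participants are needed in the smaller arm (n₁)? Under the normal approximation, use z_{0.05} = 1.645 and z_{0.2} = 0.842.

n₁ = 10

With allocation ratio k = n₂/n₁ = 3, Var(x̄₁−x̄₂) = σ²(1/n₁ + 1/(k·n₁)) = σ²·(k+1)/(k·n₁).
So n₁ = (1 + 1/k)·((z_{α/2} + z_β)/d)² = 1.333 × (2.487/0.92)².
n₁ = 1.333 × 7.31 = 9.7.
Round up: n₁ = 10, giving n₂ = 3 × 10 = 30.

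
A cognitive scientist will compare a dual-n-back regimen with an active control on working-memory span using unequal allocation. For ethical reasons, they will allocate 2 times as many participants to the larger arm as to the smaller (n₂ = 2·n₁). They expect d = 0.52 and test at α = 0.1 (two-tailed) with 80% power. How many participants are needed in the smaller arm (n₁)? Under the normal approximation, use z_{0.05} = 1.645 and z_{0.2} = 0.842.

With allocation ratio k = n₂/n₁ = 2, Var(x̄₁−x̄₂) = σ²(1/n₁ + 1/(k·n₁)) = σ²·(k+1)/(k·n₁).
So n₁ = (1 + 1/k)·((z_{α/2} + z_β)/d)² = 1.500 × (2.487/0.52)².
n₁ = 1.500 × 22.87 = 34.3.
Round up: n₁ = 35, giving n₂ = 2 × 35 = 70.

n₁ = 35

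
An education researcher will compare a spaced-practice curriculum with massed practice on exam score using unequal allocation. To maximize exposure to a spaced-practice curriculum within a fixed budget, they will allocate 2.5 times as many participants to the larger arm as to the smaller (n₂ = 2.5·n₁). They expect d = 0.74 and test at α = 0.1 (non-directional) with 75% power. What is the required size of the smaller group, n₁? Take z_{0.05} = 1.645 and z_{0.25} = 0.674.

With allocation ratio k = n₂/n₁ = 2.5, Var(x̄₁−x̄₂) = σ²(1/n₁ + 1/(k·n₁)) = σ²·(k+1)/(k·n₁).
So n₁ = (1 + 1/k)·((z_{α/2} + z_β)/d)² = 1.400 × (2.319/0.74)².
n₁ = 1.400 × 9.82 = 13.7.
Round up: n₁ = 14, giving n₂ = 2.5 × 14 = 35.

n₁ = 14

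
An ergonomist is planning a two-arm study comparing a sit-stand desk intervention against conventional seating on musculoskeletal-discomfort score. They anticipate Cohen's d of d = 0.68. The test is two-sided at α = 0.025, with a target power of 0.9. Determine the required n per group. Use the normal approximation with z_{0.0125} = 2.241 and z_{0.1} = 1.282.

n = 54 per group

For two independent groups with equal n: n = 2·((z_{α/2} + z_β) / d)².
z_{α/2} + z_β = 2.241 + 1.282 = 3.523.
n = 2 × (3.523 / 0.68)² = 2 × 5.181² = 2 × 26.84 = 53.7.
Round up to the next whole participant.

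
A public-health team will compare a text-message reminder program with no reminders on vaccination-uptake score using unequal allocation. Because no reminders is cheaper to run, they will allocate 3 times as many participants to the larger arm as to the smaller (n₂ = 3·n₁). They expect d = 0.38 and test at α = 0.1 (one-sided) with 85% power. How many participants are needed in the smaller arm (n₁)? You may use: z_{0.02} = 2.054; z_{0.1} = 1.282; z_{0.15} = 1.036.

With allocation ratio k = n₂/n₁ = 3, Var(x̄₁−x̄₂) = σ²(1/n₁ + 1/(k·n₁)) = σ²·(k+1)/(k·n₁).
So n₁ = (1 + 1/k)·((z_{α} + z_β)/d)² = 1.333 × (2.318/0.38)².
n₁ = 1.333 × 37.21 = 49.6.
Round up: n₁ = 50, giving n₂ = 3 × 50 = 150.

n₁ = 50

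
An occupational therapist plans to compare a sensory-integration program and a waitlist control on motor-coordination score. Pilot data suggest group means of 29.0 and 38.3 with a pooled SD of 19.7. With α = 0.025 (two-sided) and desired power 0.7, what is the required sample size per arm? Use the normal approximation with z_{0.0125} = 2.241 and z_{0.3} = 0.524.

n = 69 per group

Cohen's d = |M₁ − M₂| / SD_pooled = |29.0 − 38.3| / 19.7 = 9.3 / 19.7 = 0.472.
For two independent groups with equal n: n = 2·((z_{α/2} + z_β) / d)².
z_{α/2} + z_β = 2.241 + 0.524 = 2.765.
n = 2 × (2.765 / 0.472)² = 2 × 5.858² = 2 × 34.32 = 68.6.
Round up to the next whole participant.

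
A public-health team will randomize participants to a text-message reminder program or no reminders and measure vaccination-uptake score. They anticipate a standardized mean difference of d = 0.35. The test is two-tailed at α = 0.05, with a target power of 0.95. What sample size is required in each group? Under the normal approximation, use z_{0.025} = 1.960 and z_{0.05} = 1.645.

For two independent groups with equal n: n = 2·((z_{α/2} + z_β) / d)².
z_{α/2} + z_β = 1.960 + 1.645 = 3.605.
n = 2 × (3.605 / 0.35)² = 2 × 10.300² = 2 × 106.09 = 212.2.
Round up to the next whole participant.

n = 213 per group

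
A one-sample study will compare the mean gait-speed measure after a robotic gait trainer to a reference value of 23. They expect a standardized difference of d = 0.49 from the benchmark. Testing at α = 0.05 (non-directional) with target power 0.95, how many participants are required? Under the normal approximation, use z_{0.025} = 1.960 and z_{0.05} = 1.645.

n = 55

For a one-sample test: n = ((z_{α/2} + z_β) / d)².
z_{α/2} + z_β = 1.960 + 1.645 = 3.605.
n = (3.605 / 0.49)² = 7.357² = 54.13.
Round up.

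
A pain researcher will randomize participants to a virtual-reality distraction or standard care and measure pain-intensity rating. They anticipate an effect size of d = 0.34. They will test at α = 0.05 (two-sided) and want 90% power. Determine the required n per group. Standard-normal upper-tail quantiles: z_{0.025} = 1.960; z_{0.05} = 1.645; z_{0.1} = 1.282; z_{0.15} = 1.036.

For two independent groups with equal n: n = 2·((z_{α/2} + z_β) / d)².
z_{α/2} + z_β = 1.960 + 1.282 = 3.242.
n = 2 × (3.242 / 0.34)² = 2 × 9.535² = 2 × 90.92 = 181.8.
Round up to the next whole participant.

n = 182 per group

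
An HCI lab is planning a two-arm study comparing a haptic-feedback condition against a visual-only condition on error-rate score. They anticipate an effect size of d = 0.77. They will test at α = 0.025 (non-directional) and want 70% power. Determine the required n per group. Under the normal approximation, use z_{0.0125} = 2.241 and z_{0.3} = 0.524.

n = 26 per group

For two independent groups with equal n: n = 2·((z_{α/2} + z_β) / d)².
z_{α/2} + z_β = 2.241 + 0.524 = 2.765.
n = 2 × (2.765 / 0.77)² = 2 × 3.591² = 2 × 12.89 = 25.8.
Round up to the next whole participant.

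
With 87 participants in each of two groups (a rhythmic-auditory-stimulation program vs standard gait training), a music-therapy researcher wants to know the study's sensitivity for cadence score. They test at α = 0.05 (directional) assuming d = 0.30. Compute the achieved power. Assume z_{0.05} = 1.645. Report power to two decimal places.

For two equal groups, power = Φ(d·√(n/2) − z_{α}).
d·√(n/2) = 0.30 × √(87/2) = 0.30 × 6.595 = 1.979.
z_β = 1.979 − 1.645 = 0.334.
Power = Φ(0.334) = 0.631.

power ≈ 0.63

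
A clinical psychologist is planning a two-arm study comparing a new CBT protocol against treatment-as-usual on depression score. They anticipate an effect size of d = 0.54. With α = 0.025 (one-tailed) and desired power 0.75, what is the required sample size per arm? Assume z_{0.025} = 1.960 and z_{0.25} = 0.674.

For two independent groups with equal n: n = 2·((z_{α} + z_β) / d)².
z_{α} + z_β = 1.960 + 0.674 = 2.634.
n = 2 × (2.634 / 0.54)² = 2 × 4.878² = 2 × 23.79 = 47.6.
Round up to the next whole participant.

n = 48 per group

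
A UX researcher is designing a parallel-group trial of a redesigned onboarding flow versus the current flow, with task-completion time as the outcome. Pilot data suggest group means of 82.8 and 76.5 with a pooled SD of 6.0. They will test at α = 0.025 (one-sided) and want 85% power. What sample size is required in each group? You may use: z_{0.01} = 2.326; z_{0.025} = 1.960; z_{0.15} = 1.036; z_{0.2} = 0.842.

n = 17 per group

Cohen's d = |M₁ − M₂| / SD_pooled = |82.8 − 76.5| / 6.0 = 6.3 / 6.0 = 1.050.
For two independent groups with equal n: n = 2·((z_{α} + z_β) / d)².
z_{α} + z_β = 1.960 + 1.036 = 2.996.
n = 2 × (2.996 / 1.050)² = 2 × 2.853² = 2 × 8.14 = 16.3.
Round up to the next whole participant.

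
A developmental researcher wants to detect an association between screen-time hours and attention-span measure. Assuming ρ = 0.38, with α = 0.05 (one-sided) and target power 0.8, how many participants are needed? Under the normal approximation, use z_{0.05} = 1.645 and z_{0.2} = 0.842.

n = 42

Fisher's z: C = ½·ln((1+r)/(1−r)) = ½·ln(2.2258) = 0.4001.
n = ((z_{α} + z_β)/C)² + 3.
(1.645 + 0.842) / 0.4001 = 2.487 / 0.4001 = 6.216.
n = 6.216² + 3 = 38.64 + 3 = 41.6.
Round up.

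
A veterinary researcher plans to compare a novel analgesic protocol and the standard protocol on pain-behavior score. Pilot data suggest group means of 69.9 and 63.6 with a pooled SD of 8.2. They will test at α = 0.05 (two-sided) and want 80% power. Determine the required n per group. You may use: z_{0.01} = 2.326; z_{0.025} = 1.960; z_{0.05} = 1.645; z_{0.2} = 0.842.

Cohen's d = |M₁ − M₂| / SD_pooled = |69.9 − 63.6| / 8.2 = 6.3 / 8.2 = 0.768.
For two independent groups with equal n: n = 2·((z_{α/2} + z_β) / d)².
z_{α/2} + z_β = 1.960 + 0.842 = 2.802.
n = 2 × (2.802 / 0.768)² = 2 × 3.648² = 2 × 13.31 = 26.6.
Round up to the next whole participant.

n = 27 per group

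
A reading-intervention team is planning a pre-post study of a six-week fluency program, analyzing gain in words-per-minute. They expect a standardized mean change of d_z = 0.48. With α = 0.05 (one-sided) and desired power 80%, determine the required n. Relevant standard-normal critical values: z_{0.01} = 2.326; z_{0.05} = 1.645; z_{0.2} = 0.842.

For a paired (one-sample on differences) test: n = ((z_{α} + z_β) / d)².
z_{α} + z_β = 1.645 + 0.842 = 2.487.
n = (2.487 / 0.48)² = 5.181² = 26.85.
Round up.

n = 27 pairs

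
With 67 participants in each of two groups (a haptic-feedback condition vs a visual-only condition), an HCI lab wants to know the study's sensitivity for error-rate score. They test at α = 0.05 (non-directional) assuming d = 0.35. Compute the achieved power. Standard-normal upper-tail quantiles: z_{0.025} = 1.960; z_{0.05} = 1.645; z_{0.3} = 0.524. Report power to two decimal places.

power ≈ 0.53

For two equal groups, power = Φ(d·√(n/2) − z_{α/2}).
d·√(n/2) = 0.35 × √(67/2) = 0.35 × 5.788 = 2.026.
z_β = 2.026 − 1.960 = 0.066.
Power = Φ(0.066) = 0.526.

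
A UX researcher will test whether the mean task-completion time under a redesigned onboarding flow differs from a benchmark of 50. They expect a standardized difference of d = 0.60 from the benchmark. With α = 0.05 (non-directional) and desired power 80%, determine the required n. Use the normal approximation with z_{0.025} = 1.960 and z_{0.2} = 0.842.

For a one-sample test: n = ((z_{α/2} + z_β) / d)².
z_{α/2} + z_β = 1.960 + 0.842 = 2.802.
n = (2.802 / 0.60)² = 4.670² = 21.81.
Round up.

n = 22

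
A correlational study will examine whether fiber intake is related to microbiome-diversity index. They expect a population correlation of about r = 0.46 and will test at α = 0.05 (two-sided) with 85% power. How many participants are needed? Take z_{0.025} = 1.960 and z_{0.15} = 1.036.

Fisher's z: C = ½·ln((1+r)/(1−r)) = ½·ln(2.7037) = 0.4973.
n = ((z_{α/2} + z_β)/C)² + 3.
(1.960 + 1.036) / 0.4973 = 2.996 / 0.4973 = 6.025.
n = 6.025² + 3 = 36.29 + 3 = 39.3.
Round up.

n = 40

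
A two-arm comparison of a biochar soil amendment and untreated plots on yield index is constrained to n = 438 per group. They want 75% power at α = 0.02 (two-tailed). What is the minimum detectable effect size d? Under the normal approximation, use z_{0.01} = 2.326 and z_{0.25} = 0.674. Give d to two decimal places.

For two independent groups of n = 438 each: d_min = (z_{α/2} + z_β)·√(2/n).
z-sum = 2.326 + 0.674 = 3.000.
d_min = 3.000 × √(2/438) = 3.000 × 0.0676 = 0.203.

d_min ≈ 0.20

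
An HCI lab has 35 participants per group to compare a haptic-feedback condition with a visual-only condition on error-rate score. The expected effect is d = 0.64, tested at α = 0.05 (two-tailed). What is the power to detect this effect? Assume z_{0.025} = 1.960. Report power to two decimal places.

For two equal groups, power = Φ(d·√(n/2) − z_{α/2}).
d·√(n/2) = 0.64 × √(35/2) = 0.64 × 4.183 = 2.677.
z_β = 2.677 − 1.960 = 0.717.
Power = Φ(0.717) = 0.763.

power ≈ 0.76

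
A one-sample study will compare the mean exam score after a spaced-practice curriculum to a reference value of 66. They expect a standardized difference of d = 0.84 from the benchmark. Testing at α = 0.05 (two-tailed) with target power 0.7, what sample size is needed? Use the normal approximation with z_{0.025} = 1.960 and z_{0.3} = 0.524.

n = 9

For a one-sample test: n = ((z_{α/2} + z_β) / d)².
z_{α/2} + z_β = 1.960 + 0.524 = 2.484.
n = (2.484 / 0.84)² = 2.957² = 8.74.
Round up.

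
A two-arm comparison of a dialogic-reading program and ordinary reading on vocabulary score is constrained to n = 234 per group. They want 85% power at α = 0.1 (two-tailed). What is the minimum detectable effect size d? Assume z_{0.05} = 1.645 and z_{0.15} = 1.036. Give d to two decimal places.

For two independent groups of n = 234 each: d_min = (z_{α/2} + z_β)·√(2/n).
z-sum = 1.645 + 1.036 = 2.681.
d_min = 2.681 × √(2/234) = 2.681 × 0.0925 = 0.248.

d_min ≈ 0.25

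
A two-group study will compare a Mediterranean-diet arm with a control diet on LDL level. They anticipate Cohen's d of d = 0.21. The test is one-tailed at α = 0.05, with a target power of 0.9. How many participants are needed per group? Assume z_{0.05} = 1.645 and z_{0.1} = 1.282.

For two independent groups with equal n: n = 2·((z_{α} + z_β) / d)².
z_{α} + z_β = 1.645 + 1.282 = 2.927.
n = 2 × (2.927 / 0.21)² = 2 × 13.938² = 2 × 194.27 = 388.5.
Round up to the next whole participant.

n = 389 per group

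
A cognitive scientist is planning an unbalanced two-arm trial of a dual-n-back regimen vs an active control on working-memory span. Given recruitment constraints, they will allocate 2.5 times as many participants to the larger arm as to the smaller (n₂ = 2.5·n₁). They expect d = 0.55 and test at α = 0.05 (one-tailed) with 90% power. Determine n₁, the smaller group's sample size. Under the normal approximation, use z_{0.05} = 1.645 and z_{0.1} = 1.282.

With allocation ratio k = n₂/n₁ = 2.5, Var(x̄₁−x̄₂) = σ²(1/n₁ + 1/(k·n₁)) = σ²·(k+1)/(k·n₁).
So n₁ = (1 + 1/k)·((z_{α} + z_β)/d)² = 1.400 × (2.927/0.55)².
n₁ = 1.400 × 28.32 = 39.7.
Round up: n₁ = 40, giving n₂ = 2.5 × 40 = 100.

n₁ = 40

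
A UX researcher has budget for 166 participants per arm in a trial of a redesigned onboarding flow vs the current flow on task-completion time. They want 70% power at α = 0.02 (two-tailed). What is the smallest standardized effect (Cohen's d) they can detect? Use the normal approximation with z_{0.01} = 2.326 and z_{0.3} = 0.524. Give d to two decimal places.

For two independent groups of n = 166 each: d_min = (z_{α/2} + z_β)·√(2/n).
z-sum = 2.326 + 0.524 = 2.850.
d_min = 2.850 × √(2/166) = 2.850 × 0.1098 = 0.313.

d_min ≈ 0.31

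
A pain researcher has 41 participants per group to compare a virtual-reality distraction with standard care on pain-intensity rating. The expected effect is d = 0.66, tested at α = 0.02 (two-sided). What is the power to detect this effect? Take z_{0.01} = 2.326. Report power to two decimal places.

For two equal groups, power = Φ(d·√(n/2) − z_{α/2}).
d·√(n/2) = 0.66 × √(41/2) = 0.66 × 4.528 = 2.988.
z_β = 2.988 − 2.326 = 0.662.
Power = Φ(0.662) = 0.746.

power ≈ 0.75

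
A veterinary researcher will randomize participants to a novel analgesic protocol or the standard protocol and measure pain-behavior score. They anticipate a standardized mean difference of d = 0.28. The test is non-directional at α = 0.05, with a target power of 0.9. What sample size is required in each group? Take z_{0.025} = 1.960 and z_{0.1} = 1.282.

n = 269 per group

For two independent groups with equal n: n = 2·((z_{α/2} + z_β) / d)².
z_{α/2} + z_β = 1.960 + 1.282 = 3.242.
n = 2 × (3.242 / 0.28)² = 2 × 11.579² = 2 × 134.06 = 268.1.
Round up to the next whole participant.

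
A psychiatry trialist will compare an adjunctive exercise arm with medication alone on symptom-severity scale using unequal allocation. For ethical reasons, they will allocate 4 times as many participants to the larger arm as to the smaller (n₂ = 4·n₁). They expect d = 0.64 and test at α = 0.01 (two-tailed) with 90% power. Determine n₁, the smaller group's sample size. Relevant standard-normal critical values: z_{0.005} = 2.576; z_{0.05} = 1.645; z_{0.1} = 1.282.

n₁ = 46

With allocation ratio k = n₂/n₁ = 4, Var(x̄₁−x̄₂) = σ²(1/n₁ + 1/(k·n₁)) = σ²·(k+1)/(k·n₁).
So n₁ = (1 + 1/k)·((z_{α/2} + z_β)/d)² = 1.250 × (3.858/0.64)².
n₁ = 1.250 × 36.34 = 45.4.
Round up: n₁ = 46, giving n₂ = 4 × 46 = 184.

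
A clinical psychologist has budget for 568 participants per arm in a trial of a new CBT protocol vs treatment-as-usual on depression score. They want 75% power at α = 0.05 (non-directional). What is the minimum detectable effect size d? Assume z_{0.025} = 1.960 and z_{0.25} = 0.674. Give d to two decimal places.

For two independent groups of n = 568 each: d_min = (z_{α/2} + z_β)·√(2/n).
z-sum = 1.960 + 0.674 = 2.634.
d_min = 2.634 × √(2/568) = 2.634 × 0.0593 = 0.156.

d_min ≈ 0.16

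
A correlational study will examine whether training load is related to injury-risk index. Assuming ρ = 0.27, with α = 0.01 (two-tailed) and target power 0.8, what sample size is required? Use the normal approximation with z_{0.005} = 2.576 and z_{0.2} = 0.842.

Fisher's z: C = ½·ln((1+r)/(1−r)) = ½·ln(1.7397) = 0.2769.
n = ((z_{α/2} + z_β)/C)² + 3.
(2.576 + 0.842) / 0.2769 = 3.418 / 0.2769 = 12.344.
n = 12.344² + 3 = 152.37 + 3 = 155.4.
Round up.

n = 156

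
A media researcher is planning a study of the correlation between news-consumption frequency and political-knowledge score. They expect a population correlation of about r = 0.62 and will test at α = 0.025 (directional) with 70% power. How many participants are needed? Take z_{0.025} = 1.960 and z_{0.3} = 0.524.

n = 15

Fisher's z: C = ½·ln((1+r)/(1−r)) = ½·ln(4.2632) = 0.7250.
n = ((z_{α} + z_β)/C)² + 3.
(1.960 + 0.524) / 0.7250 = 2.484 / 0.7250 = 3.426.
n = 3.426² + 3 = 11.74 + 3 = 14.7.
Round up.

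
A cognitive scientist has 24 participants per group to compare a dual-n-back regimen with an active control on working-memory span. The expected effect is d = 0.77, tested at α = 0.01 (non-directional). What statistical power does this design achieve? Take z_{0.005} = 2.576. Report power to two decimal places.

For two equal groups, power = Φ(d·√(n/2) − z_{α/2}).
d·√(n/2) = 0.77 × √(24/2) = 0.77 × 3.464 = 2.667.
z_β = 2.667 − 2.576 = 0.091.
Power = Φ(0.091) = 0.536.

power ≈ 0.54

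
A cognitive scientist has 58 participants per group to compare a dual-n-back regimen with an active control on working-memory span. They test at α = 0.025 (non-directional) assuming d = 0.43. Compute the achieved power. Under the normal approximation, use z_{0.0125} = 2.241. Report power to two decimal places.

For two equal groups, power = Φ(d·√(n/2) − z_{α/2}).
d·√(n/2) = 0.43 × √(58/2) = 0.43 × 5.385 = 2.316.
z_β = 2.316 − 2.241 = 0.075.
Power = Φ(0.075) = 0.530.

power ≈ 0.53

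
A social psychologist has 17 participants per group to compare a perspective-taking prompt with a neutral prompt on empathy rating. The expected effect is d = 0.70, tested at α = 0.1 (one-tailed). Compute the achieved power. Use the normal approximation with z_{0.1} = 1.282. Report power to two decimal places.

For two equal groups, power = Φ(d·√(n/2) − z_{α}).
d·√(n/2) = 0.70 × √(17/2) = 0.70 × 2.915 = 2.041.
z_β = 2.041 − 1.282 = 0.759.
Power = Φ(0.759) = 0.776.

power ≈ 0.78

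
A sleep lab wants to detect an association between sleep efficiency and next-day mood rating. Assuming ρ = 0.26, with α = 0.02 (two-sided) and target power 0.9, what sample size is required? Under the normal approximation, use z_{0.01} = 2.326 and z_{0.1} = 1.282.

Fisher's z: C = ½·ln((1+r)/(1−r)) = ½·ln(1.7027) = 0.2661.
n = ((z_{α/2} + z_β)/C)² + 3.
(2.326 + 1.282) / 0.2661 = 3.608 / 0.2661 = 13.559.
n = 13.559² + 3 = 183.84 + 3 = 186.8.
Round up.

n = 187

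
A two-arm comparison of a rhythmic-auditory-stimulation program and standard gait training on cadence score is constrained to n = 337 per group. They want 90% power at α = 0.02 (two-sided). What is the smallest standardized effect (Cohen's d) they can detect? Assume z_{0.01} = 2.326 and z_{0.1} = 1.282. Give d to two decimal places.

d_min ≈ 0.28

For two independent groups of n = 337 each: d_min = (z_{α/2} + z_β)·√(2/n).
z-sum = 2.326 + 1.282 = 3.608.
d_min = 3.608 × √(2/337) = 3.608 × 0.0770 = 0.278.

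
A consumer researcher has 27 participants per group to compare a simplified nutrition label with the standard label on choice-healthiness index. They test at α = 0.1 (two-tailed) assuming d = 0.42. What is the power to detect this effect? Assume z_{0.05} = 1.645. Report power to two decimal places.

For two equal groups, power = Φ(d·√(n/2) − z_{α/2}).
d·√(n/2) = 0.42 × √(27/2) = 0.42 × 3.674 = 1.543.
z_β = 1.543 − 1.645 = -0.102.
Power = Φ(-0.102) = 0.459.

power ≈ 0.46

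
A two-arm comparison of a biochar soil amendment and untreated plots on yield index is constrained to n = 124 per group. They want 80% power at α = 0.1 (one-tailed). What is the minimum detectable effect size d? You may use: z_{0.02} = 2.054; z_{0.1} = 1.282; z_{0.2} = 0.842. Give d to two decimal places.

For two independent groups of n = 124 each: d_min = (z_{α} + z_β)·√(2/n).
z-sum = 1.282 + 0.842 = 2.124.
d_min = 2.124 × √(2/124) = 2.124 × 0.1270 = 0.270.

d_min ≈ 0.27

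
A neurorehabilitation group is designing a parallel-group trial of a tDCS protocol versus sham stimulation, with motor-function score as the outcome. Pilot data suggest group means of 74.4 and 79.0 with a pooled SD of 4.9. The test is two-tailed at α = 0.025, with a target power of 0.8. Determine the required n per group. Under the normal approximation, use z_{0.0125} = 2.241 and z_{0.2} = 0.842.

n = 22 per group

Cohen's d = |M₁ − M₂| / SD_pooled = |74.4 − 79.0| / 4.9 = 4.6 / 4.9 = 0.939.
For two independent groups with equal n: n = 2·((z_{α/2} + z_β) / d)².
z_{α/2} + z_β = 2.241 + 0.842 = 3.083.
n = 2 × (3.083 / 0.939)² = 2 × 3.283² = 2 × 10.78 = 21.6.
Round up to the next whole participant.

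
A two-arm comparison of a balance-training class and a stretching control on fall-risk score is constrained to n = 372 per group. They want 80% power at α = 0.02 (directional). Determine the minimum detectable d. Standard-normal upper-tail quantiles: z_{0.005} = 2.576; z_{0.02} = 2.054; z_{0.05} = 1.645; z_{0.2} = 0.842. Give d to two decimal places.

d_min ≈ 0.21

For two independent groups of n = 372 each: d_min = (z_{α} + z_β)·√(2/n).
z-sum = 2.054 + 0.842 = 2.896.
d_min = 2.896 × √(2/372) = 2.896 × 0.0733 = 0.212.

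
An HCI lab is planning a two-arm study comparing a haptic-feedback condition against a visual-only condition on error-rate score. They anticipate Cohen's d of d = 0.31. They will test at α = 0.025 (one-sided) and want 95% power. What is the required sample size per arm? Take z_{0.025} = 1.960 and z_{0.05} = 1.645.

For two independent groups with equal n: n = 2·((z_{α} + z_β) / d)².
z_{α} + z_β = 1.960 + 1.645 = 3.605.
n = 2 × (3.605 / 0.31)² = 2 × 11.629² = 2 × 135.23 = 270.5.
Round up to the next whole participant.

n = 271 per group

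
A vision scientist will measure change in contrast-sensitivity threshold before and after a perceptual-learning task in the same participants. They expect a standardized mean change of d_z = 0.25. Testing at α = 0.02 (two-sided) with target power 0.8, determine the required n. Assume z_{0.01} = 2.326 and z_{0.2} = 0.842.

n = 161 pairs

For a paired (one-sample on differences) test: n = ((z_{α/2} + z_β) / d)².
z_{α/2} + z_β = 2.326 + 0.842 = 3.168.
n = (3.168 / 0.25)² = 12.672² = 160.58.
Round up.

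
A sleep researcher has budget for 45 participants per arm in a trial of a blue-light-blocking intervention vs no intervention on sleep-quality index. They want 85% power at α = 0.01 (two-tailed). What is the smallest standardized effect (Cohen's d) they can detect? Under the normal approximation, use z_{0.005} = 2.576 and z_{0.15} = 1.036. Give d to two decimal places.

d_min ≈ 0.76

For two independent groups of n = 45 each: d_min = (z_{α/2} + z_β)·√(2/n).
z-sum = 2.576 + 1.036 = 3.612.
d_min = 3.612 × √(2/45) = 3.612 × 0.2108 = 0.761.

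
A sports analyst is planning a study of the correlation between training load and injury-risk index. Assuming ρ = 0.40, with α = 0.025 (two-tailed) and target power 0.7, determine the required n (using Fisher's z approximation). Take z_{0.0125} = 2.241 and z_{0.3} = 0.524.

Fisher's z: C = ½·ln((1+r)/(1−r)) = ½·ln(2.3333) = 0.4236.
n = ((z_{α/2} + z_β)/C)² + 3.
(2.241 + 0.524) / 0.4236 = 2.765 / 0.4236 = 6.527.
n = 6.527² + 3 = 42.61 + 3 = 45.6.
Round up.

n = 46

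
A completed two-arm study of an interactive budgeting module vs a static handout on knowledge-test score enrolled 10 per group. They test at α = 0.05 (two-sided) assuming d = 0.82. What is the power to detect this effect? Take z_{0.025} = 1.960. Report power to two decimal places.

power ≈ 0.45

For two equal groups, power = Φ(d·√(n/2) − z_{α/2}).
d·√(n/2) = 0.82 × √(10/2) = 0.82 × 2.236 = 1.834.
z_β = 1.834 − 1.960 = -0.126.
Power = Φ(-0.126) = 0.450.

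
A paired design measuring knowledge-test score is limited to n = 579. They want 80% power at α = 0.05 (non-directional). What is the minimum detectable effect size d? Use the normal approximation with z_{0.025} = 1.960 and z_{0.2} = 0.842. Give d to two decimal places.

For a single sample (or paired design) of n = 579: d_min = (z_{α/2} + z_β)/√n.
z-sum = 1.960 + 0.842 = 2.802.
d_min = 2.802 / √579 = 2.802 / 24.062 = 0.116.

d_min ≈ 0.12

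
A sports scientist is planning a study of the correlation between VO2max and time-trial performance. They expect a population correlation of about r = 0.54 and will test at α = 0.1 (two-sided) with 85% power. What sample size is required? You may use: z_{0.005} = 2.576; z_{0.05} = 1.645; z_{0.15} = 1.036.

n = 23

Fisher's z: C = ½·ln((1+r)/(1−r)) = ½·ln(3.3478) = 0.6042.
n = ((z_{α/2} + z_β)/C)² + 3.
(1.645 + 1.036) / 0.6042 = 2.681 / 0.6042 = 4.437.
n = 4.437² + 3 = 19.69 + 3 = 22.7.
Round up.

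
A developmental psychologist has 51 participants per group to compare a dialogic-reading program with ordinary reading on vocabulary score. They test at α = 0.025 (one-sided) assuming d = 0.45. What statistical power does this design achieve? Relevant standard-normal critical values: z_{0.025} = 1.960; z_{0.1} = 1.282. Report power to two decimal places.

power ≈ 0.62

For two equal groups, power = Φ(d·√(n/2) − z_{α}).
d·√(n/2) = 0.45 × √(51/2) = 0.45 × 5.050 = 2.272.
z_β = 2.272 − 1.960 = 0.312.
Power = Φ(0.312) = 0.623.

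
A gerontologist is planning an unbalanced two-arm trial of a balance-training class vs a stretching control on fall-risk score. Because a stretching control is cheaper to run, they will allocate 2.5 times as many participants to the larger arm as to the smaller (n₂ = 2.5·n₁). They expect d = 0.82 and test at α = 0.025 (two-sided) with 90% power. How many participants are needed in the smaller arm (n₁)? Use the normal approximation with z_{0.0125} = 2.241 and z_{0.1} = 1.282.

With allocation ratio k = n₂/n₁ = 2.5, Var(x̄₁−x̄₂) = σ²(1/n₁ + 1/(k·n₁)) = σ²·(k+1)/(k·n₁).
So n₁ = (1 + 1/k)·((z_{α/2} + z_β)/d)² = 1.400 × (3.523/0.82)².
n₁ = 1.400 × 18.46 = 25.8.
Round up: n₁ = 26, giving n₂ = 2.5 × 26 = 65.

n₁ = 26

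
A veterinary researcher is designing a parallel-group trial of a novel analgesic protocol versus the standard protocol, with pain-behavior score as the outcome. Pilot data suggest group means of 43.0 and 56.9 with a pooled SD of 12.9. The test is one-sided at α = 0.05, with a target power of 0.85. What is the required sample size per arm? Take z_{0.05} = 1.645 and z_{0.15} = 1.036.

n = 13 per group

Cohen's d = |M₁ − M₂| / SD_pooled = |43.0 − 56.9| / 12.9 = 13.9 / 12.9 = 1.078.
For two independent groups with equal n: n = 2·((z_{α} + z_β) / d)².
z_{α} + z_β = 1.645 + 1.036 = 2.681.
n = 2 × (2.681 / 1.078)² = 2 × 2.487² = 2 × 6.19 = 12.4.
Round up to the next whole participant.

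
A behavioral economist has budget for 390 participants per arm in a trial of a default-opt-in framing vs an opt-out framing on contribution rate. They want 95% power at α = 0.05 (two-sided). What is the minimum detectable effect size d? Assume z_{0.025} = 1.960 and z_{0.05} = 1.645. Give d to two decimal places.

For two independent groups of n = 390 each: d_min = (z_{α/2} + z_β)·√(2/n).
z-sum = 1.960 + 1.645 = 3.605.
d_min = 3.605 × √(2/390) = 3.605 × 0.0716 = 0.258.

d_min ≈ 0.26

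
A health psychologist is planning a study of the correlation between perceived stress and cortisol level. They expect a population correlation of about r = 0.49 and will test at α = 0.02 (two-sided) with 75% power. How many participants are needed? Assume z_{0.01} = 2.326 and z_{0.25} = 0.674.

n = 35

Fisher's z: C = ½·ln((1+r)/(1−r)) = ½·ln(2.9216) = 0.5361.
n = ((z_{α/2} + z_β)/C)² + 3.
(2.326 + 0.674) / 0.5361 = 3.000 / 0.5361 = 5.596.
n = 5.596² + 3 = 31.31 + 3 = 34.3.
Round up.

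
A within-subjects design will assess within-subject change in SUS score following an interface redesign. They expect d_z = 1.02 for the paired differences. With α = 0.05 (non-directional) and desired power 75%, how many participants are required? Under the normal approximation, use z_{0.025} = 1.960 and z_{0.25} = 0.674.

n = 7 pairs

For a paired (one-sample on differences) test: n = ((z_{α/2} + z_β) / d)².
z_{α/2} + z_β = 1.960 + 0.674 = 2.634.
n = (2.634 / 1.02)² = 2.582² = 6.67.
Round up.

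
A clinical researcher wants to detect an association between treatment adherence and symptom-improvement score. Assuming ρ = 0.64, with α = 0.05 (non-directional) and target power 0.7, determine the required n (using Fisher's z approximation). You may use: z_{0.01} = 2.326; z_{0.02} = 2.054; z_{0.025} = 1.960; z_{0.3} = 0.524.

n = 14

Fisher's z: C = ½·ln((1+r)/(1−r)) = ½·ln(4.5556) = 0.7582.
n = ((z_{α/2} + z_β)/C)² + 3.
(1.960 + 0.524) / 0.7582 = 2.484 / 0.7582 = 3.276.
n = 3.276² + 3 = 10.73 + 3 = 13.7.
Round up.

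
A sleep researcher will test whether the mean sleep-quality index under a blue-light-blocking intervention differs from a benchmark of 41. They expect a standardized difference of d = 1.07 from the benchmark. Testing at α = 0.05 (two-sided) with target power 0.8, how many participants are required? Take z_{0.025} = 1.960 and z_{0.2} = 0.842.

For a one-sample test: n = ((z_{α/2} + z_β) / d)².
z_{α/2} + z_β = 1.960 + 0.842 = 2.802.
n = (2.802 / 1.07)² = 2.619² = 6.86.
Round up.

n = 7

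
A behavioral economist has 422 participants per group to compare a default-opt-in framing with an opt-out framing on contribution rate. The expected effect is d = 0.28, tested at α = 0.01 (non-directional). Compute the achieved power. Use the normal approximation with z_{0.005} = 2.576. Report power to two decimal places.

For two equal groups, power = Φ(d·√(n/2) − z_{α/2}).
d·√(n/2) = 0.28 × √(422/2) = 0.28 × 14.526 = 4.067.
z_β = 4.067 − 2.576 = 1.491.
Power = Φ(1.491) = 0.932.

power ≈ 0.93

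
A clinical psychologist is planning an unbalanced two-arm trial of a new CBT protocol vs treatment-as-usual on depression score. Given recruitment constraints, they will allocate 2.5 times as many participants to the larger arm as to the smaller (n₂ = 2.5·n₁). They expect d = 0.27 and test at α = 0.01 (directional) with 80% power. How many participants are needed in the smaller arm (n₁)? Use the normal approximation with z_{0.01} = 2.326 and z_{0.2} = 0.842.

n₁ = 193

With allocation ratio k = n₂/n₁ = 2.5, Var(x̄₁−x̄₂) = σ²(1/n₁ + 1/(k·n₁)) = σ²·(k+1)/(k·n₁).
So n₁ = (1 + 1/k)·((z_{α} + z_β)/d)² = 1.400 × (3.168/0.27)².
n₁ = 1.400 × 137.67 = 192.7.
Round up: n₁ = 193, giving n₂ = ⌈2.5 × 193⌉ = ⌈482.5⌉ = 483.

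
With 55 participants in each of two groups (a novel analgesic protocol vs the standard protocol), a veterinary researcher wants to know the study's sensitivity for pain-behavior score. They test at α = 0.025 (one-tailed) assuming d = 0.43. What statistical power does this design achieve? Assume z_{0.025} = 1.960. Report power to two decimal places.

power ≈ 0.62

For two equal groups, power = Φ(d·√(n/2) − z_{α}).
d·√(n/2) = 0.43 × √(55/2) = 0.43 × 5.244 = 2.255.
z_β = 2.255 − 1.960 = 0.295.
Power = Φ(0.295) = 0.616.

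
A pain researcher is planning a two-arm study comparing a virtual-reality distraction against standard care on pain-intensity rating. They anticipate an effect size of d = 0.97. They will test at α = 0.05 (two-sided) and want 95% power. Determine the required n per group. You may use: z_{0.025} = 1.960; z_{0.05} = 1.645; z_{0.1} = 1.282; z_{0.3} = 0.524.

For two independent groups with equal n: n = 2·((z_{α/2} + z_β) / d)².
z_{α/2} + z_β = 1.960 + 1.645 = 3.605.
n = 2 × (3.605 / 0.97)² = 2 × 3.716² = 2 × 13.81 = 27.6.
Round up to the next whole participant.

n = 28 per group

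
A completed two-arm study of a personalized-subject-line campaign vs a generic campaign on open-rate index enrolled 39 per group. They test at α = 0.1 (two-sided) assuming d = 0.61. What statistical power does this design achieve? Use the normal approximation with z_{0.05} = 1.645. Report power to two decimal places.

For two equal groups, power = Φ(d·√(n/2) − z_{α/2}).
d·√(n/2) = 0.61 × √(39/2) = 0.61 × 4.416 = 2.694.
z_β = 2.694 − 1.645 = 1.049.
Power = Φ(1.049) = 0.853.

power ≈ 0.85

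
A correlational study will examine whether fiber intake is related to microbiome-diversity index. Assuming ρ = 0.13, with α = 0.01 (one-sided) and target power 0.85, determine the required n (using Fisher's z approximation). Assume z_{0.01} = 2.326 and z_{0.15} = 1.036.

n = 665

Fisher's z: C = ½·ln((1+r)/(1−r)) = ½·ln(1.2989) = 0.1307.
n = ((z_{α} + z_β)/C)² + 3.
(2.326 + 1.036) / 0.1307 = 3.362 / 0.1307 = 25.723.
n = 25.723² + 3 = 661.67 + 3 = 664.7.
Round up.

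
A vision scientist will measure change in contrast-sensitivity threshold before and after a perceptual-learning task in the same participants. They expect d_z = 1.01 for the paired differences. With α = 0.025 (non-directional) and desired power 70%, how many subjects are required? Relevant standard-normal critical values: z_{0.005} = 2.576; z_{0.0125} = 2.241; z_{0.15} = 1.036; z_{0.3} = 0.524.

For a paired (one-sample on differences) test: n = ((z_{α/2} + z_β) / d)².
z_{α/2} + z_β = 2.241 + 0.524 = 2.765.
n = (2.765 / 1.01)² = 2.738² = 7.49.
Round up.

n = 8 pairs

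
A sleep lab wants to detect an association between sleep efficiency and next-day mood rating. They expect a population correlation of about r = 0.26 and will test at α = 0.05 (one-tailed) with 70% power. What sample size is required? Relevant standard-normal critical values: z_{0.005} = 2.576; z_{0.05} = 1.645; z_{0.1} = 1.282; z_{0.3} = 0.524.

Fisher's z: C = ½·ln((1+r)/(1−r)) = ½·ln(1.7027) = 0.2661.
n = ((z_{α} + z_β)/C)² + 3.
(1.645 + 0.524) / 0.2661 = 2.169 / 0.2661 = 8.151.
n = 8.151² + 3 = 66.44 + 3 = 69.4.
Round up.

n = 70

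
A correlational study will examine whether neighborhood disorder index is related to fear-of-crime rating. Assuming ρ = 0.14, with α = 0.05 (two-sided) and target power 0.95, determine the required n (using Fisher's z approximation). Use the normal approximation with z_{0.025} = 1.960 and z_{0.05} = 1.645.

n = 658

Fisher's z: C = ½·ln((1+r)/(1−r)) = ½·ln(1.3256) = 0.1409.
n = ((z_{α/2} + z_β)/C)² + 3.
(1.960 + 1.645) / 0.1409 = 3.605 / 0.1409 = 25.586.
n = 25.586² + 3 = 654.62 + 3 = 657.6.
Round up.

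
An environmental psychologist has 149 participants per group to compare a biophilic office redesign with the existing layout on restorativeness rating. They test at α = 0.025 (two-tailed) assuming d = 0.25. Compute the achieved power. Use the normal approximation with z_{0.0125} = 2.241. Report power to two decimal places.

power ≈ 0.47

For two equal groups, power = Φ(d·√(n/2) − z_{α/2}).
d·√(n/2) = 0.25 × √(149/2) = 0.25 × 8.631 = 2.158.
z_β = 2.158 − 2.241 = -0.083.
Power = Φ(-0.083) = 0.467.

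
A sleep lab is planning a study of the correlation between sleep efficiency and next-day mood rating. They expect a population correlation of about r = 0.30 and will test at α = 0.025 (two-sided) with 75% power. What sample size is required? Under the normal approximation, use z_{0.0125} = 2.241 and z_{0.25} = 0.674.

Fisher's z: C = ½·ln((1+r)/(1−r)) = ½·ln(1.8571) = 0.3095.
n = ((z_{α/2} + z_β)/C)² + 3.
(2.241 + 0.674) / 0.3095 = 2.915 / 0.3095 = 9.418.
n = 9.418² + 3 = 88.71 + 3 = 91.7.
Round up.

n = 92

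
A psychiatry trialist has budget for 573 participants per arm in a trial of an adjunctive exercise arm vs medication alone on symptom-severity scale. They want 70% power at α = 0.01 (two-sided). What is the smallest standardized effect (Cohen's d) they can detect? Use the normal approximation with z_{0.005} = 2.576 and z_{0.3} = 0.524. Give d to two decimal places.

d_min ≈ 0.18

For two independent groups of n = 573 each: d_min = (z_{α/2} + z_β)·√(2/n).
z-sum = 2.576 + 0.524 = 3.100.
d_min = 3.100 × √(2/573) = 3.100 × 0.0591 = 0.183.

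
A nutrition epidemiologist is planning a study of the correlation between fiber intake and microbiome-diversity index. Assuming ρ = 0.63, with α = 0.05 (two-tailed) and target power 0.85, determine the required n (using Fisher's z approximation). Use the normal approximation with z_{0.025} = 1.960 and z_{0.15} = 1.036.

Fisher's z: C = ½·ln((1+r)/(1−r)) = ½·ln(4.4054) = 0.7414.
n = ((z_{α/2} + z_β)/C)² + 3.
(1.960 + 1.036) / 0.7414 = 2.996 / 0.7414 = 4.041.
n = 4.041² + 3 = 16.33 + 3 = 19.3.
Round up.

n = 20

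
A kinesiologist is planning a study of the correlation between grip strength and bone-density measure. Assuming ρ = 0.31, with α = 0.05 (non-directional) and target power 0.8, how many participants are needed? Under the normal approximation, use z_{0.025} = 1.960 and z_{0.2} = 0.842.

Fisher's z: C = ½·ln((1+r)/(1−r)) = ½·ln(1.8986) = 0.3205.
n = ((z_{α/2} + z_β)/C)² + 3.
(1.960 + 0.842) / 0.3205 = 2.802 / 0.3205 = 8.743.
n = 8.743² + 3 = 76.43 + 3 = 79.4.
Round up.

n = 80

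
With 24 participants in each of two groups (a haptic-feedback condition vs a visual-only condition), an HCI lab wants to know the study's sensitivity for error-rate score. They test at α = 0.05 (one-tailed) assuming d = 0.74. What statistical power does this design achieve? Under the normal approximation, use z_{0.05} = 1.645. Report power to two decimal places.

power ≈ 0.82

For two equal groups, power = Φ(d·√(n/2) − z_{α}).
d·√(n/2) = 0.74 × √(24/2) = 0.74 × 3.464 = 2.563.
z_β = 2.563 − 1.645 = 0.918.
Power = Φ(0.918) = 0.821.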